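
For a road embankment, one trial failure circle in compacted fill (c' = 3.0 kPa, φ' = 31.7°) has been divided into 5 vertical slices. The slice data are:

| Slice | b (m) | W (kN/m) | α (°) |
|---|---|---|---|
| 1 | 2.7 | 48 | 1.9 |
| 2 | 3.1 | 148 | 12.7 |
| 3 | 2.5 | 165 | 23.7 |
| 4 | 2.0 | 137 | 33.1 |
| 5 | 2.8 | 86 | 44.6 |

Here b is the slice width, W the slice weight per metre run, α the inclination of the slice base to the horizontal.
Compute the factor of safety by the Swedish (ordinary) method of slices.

Ordinary method of slices: FS = Σ[c'·Δl_i + (W_i cosα_i)·tanφ'] / Σ W_i sinα_i, with Δl_i = b_i / cosα_i.
Slice 1: Δl = 2.7/cos1.9° = 2.701 m; N'_1 = 48·cos1.9° = 48.0; c'Δl = 8.10; W sinα = 1.6
Slice 2: Δl = 3.1/cos12.7° = 3.178 m; N'_2 = 148·cos12.7° = 144.4; c'Δl = 9.53; W sinα = 32.5
Slice 3: Δl = 2.5/cos23.7° = 2.730 m; N'_3 = 165·cos23.7° = 151.1; c'Δl = 8.19; W sinα = 66.3
Slice 4: Δl = 2.0/cos33.1° = 2.387 m; N'_4 = 137·cos33.1° = 114.8; c'Δl = 7.16; W sinα = 74.8
Slice 5: Δl = 2.8/cos44.6° = 3.932 m; N'_5 = 86·cos44.6° = 61.2; c'Δl = 11.80; W sinα = 60.4
Σc'Δl = 44.8 kN/m; ΣN' = 519.4 kN/m; ΣW sinα = 235.7 kN/m
Resisting = 44.8 + 519.4·tan31.7° = 44.8 + 320.8 = 365.6 kN/m
FS = 365.6 / 235.7 = 1.551

FS = 1.55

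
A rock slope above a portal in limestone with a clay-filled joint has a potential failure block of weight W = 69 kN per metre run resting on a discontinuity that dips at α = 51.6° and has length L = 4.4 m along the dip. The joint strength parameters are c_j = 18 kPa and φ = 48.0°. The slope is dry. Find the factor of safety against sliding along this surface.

Resolving the block weight along and normal to the plane and applying the Mohr–Coulomb strength on the joint:
N' = W cosα = 69·cos51.6° = 42.9 kN/m
Driving force T = W sinα = 69·sin51.6° = 54.1 kN/m
Resisting force R = c_j·L + N'·tanφ = 18·4.4 + 42.9·tan48.0° = 79.2 + 47.6 = 126.8 kN/m
FS = R / T = 126.8 / 54.1 = 2.345

FS = 2.34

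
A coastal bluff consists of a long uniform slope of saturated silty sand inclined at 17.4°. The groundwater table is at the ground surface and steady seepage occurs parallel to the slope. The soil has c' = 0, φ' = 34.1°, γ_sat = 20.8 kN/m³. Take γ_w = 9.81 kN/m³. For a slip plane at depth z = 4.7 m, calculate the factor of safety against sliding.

FS = 1.14

With seepage parallel to the slope and the water table at the surface, the effective normal stress on the slip plane uses the buoyant unit weight γ' = γ_sat − γ_w while the driving shear stress uses γ_sat:
FS = [c' + γ' z cos²β tanφ'] / [γ_sat z sinβ cosβ]
(For c' = 0 this reduces to FS = (γ'/γ_sat)·tanφ'/tanβ.)
γ' = 20.8 − 9.81 = 10.99 kN/m³
Numerator = 0.0 + 10.99·4.7·cos²17.4°·tan34.1° = 0.0 + 10.99·4.7·0.9106·0.6771 = 31.844 kPa
Denominator = 20.8·4.7·sin17.4°·cos17.4° = 20.8·4.7·0.2990·0.9542 = 27.896 kPa
FS = 31.844 / 27.896 = 1.142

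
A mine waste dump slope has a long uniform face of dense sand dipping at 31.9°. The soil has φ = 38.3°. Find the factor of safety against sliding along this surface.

FS = 1.27

For a dry cohesionless infinite slope the factor of safety is FS = tanφ / tanβ.
FS = tan38.3° / tan31.9° = 0.7898 / 0.6224 = 1.269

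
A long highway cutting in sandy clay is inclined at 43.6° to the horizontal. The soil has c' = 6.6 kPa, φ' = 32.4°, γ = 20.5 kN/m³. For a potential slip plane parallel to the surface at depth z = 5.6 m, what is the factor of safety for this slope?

For an infinite slope with a slip plane parallel to the surface (no pore pressure): FS = [c' + γz cos²β tanφ'] / [γz sinβ cosβ].
γz = 20.5·5.6 = 114.80 kN/m²
Numerator = 6.6 + 114.80·cos²43.6°·tan32.4° = 6.6 + 114.80·0.5244·0.6346 = 44.807 kPa
Denominator = 114.80·sin43.6°·cos43.6° = 114.80·0.6896·0.7242 = 57.331 kPa
FS = 44.807 / 57.331 = 0.782

FS = 0.78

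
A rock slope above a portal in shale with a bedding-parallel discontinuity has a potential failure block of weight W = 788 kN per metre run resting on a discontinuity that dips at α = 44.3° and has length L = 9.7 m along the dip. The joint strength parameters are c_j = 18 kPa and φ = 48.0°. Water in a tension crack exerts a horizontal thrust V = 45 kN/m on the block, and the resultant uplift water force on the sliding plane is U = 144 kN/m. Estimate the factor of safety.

FS = 1.04

Resolving the block weight along and normal to the plane and applying the Mohr–Coulomb strength on the joint:
N' = W cosα − U − V sinα = 788·cos44.3° − 144 − 45·sin44.3° = 388.5 kN/m
Driving force T = W sinα + V cosα = 788·sin44.3° + 45·cos44.3° = 582.6 kN/m
Resisting force R = c_j·L + N'·tanφ = 18·9.7 + 388.5·tan48.0° = 174.6 + 431.5 = 606.1 kN/m
FS = R / T = 606.1 / 582.6 = 1.040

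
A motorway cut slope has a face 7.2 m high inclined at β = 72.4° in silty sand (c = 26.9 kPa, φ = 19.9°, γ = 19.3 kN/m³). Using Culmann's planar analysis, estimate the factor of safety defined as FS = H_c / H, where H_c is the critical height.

FS = 1.77

H_c = (4c/γ) · sinβ cosφ / [1 − cos(β − φ)]
    = (4·26.9/19.3) · sin72.4°·cos19.9° / [1 − cos52.5°]
    = 5.575 · 0.8963 / 0.3912 = 12.77 m
FS = H_c / H = 12.77 / 7.2 = 1.774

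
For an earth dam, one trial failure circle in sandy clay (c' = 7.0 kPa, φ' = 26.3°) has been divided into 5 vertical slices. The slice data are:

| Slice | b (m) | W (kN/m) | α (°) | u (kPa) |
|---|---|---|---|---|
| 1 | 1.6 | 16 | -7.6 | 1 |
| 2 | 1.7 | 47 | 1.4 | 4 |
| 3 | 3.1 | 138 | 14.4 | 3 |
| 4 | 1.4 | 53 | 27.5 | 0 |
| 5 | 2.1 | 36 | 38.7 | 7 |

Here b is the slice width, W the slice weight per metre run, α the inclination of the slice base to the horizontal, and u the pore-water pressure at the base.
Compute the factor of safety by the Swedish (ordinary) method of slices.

FS = 2.38

Ordinary method of slices: FS = Σ[c'·Δl_i + (W_i cosα_i − u_i·Δl_i)·tanφ'] / Σ W_i sinα_i, with Δl_i = b_i / cosα_i.
Slice 1: Δl = 1.6/cos(-7.6°) = 1.614 m; N'_1 = 16·cos(-7.6°) − 1·1.614 = 14.2; c'Δl = 11.30; W sinα = -2.1
Slice 2: Δl = 1.7/cos1.4° = 1.701 m; N'_2 = 47·cos1.4° − 4·1.701 = 40.2; c'Δl = 11.90; W sinα = 1.1
Slice 3: Δl = 3.1/cos14.4° = 3.201 m; N'_3 = 138·cos14.4° − 3·3.201 = 124.1; c'Δl = 22.40; W sinα = 34.3
Slice 4: Δl = 1.4/cos27.5° = 1.578 m; N'_4 = 53·cos27.5° − 0·1.578 = 47.0; c'Δl = 11.05; W sinα = 24.5
Slice 5: Δl = 2.1/cos38.7° = 2.691 m; N'_5 = 36·cos38.7° − 7·2.691 = 9.3; c'Δl = 18.84; W sinα = 22.5
Σc'Δl = 75.5 kN/m; ΣN' = 234.8 kN/m; ΣW sinα = 80.3 kN/m
Resisting = 75.5 + 234.8·tan26.3° = 75.5 + 116.0 = 191.5 kN/m
FS = 191.5 / 80.3 = 2.384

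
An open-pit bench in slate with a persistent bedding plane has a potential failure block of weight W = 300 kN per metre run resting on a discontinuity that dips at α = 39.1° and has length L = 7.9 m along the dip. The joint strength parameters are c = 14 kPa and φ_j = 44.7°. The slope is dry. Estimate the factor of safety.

FS = 1.80

Resolving the block weight along and normal to the plane and applying the Mohr–Coulomb strength on the joint:
N' = W cosα = 300·cos39.1° = 232.8 kN/m
Driving force T = W sinα = 300·sin39.1° = 189.2 kN/m
Resisting force R = c·L + N'·tanφ_j = 14·7.9 + 232.8·tan44.7° = 110.6 + 230.4 = 341.0 kN/m
FS = R / T = 341.0 / 189.2 = 1.802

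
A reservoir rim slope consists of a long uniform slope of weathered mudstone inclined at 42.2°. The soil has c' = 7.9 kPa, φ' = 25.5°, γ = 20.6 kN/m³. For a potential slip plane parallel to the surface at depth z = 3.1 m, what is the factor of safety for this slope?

FS = 0.77

For an infinite slope with a slip plane parallel to the surface (no pore pressure): FS = [c' + γz cos²β tanφ'] / [γz sinβ cosβ].
γz = 20.6·3.1 = 63.86 kN/m²
Numerator = 7.9 + 63.86·cos²42.2°·tan25.5° = 7.9 + 63.86·0.5488·0.4770 = 24.616 kPa
Denominator = 63.86·sin42.2°·cos42.2° = 63.86·0.6717·0.7408 = 31.778 kPa
FS = 24.616 / 31.778 = 0.775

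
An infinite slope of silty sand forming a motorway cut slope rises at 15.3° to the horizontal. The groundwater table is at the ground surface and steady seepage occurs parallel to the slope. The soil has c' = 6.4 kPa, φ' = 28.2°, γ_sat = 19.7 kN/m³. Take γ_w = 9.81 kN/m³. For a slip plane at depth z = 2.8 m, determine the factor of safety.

With seepage parallel to the slope and the water table at the surface, the effective normal stress on the slip plane uses the buoyant unit weight γ' = γ_sat − γ_w while the driving shear stress uses γ_sat:
FS = [c' + γ' z cos²β tanφ'] / [γ_sat z sinβ cosβ]
γ' = 19.7 − 9.81 = 9.89 kN/m³
Numerator = 6.4 + 9.89·2.8·cos²15.3°·tan28.2° = 6.4 + 9.89·2.8·0.9304·0.5362 = 20.214 kPa
Denominator = 19.7·2.8·sin15.3°·cos15.3° = 19.7·2.8·0.2639·0.9646 = 14.039 kPa
FS = 20.214 / 14.039 = 1.440

FS = 1.44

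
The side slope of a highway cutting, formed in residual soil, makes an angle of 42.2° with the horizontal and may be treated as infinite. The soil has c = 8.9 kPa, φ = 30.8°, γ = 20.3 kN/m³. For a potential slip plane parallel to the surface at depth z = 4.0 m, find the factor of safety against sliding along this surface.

For an infinite slope with a slip plane parallel to the surface (no pore pressure): FS = [c + γz cos²β tanφ] / [γz sinβ cosβ].
γz = 20.3·4.0 = 81.20 kN/m²
Numerator = 8.9 + 81.20·cos²42.2°·tan30.8° = 8.9 + 81.20·0.5488·0.5961 = 35.464 kPa
Denominator = 81.20·sin42.2°·cos42.2° = 81.20·0.6717·0.7408 = 40.406 kPa
FS = 35.464 / 40.406 = 0.878

FS = 0.88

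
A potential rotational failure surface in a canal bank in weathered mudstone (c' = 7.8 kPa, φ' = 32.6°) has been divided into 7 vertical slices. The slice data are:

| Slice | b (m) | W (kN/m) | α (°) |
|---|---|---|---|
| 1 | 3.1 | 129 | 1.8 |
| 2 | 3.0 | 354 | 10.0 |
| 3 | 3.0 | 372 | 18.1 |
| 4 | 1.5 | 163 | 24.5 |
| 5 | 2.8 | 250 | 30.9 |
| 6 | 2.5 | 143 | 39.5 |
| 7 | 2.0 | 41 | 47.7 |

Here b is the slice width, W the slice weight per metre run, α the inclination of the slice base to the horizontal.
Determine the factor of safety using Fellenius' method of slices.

Ordinary method of slices: FS = Σ[c'·Δl_i + (W_i cosα_i)·tanφ'] / Σ W_i sinα_i, with Δl_i = b_i / cosα_i.
Slice 1: Δl = 3.1/cos1.8° = 3.102 m; N'_1 = 129·cos1.8° = 128.9; c'Δl = 24.19; W sinα = 4.1
Slice 2: Δl = 3.0/cos10.0° = 3.046 m; N'_2 = 354·cos10.0° = 348.6; c'Δl = 23.76; W sinα = 61.5
Slice 3: Δl = 3.0/cos18.1° = 3.156 m; N'_3 = 372·cos18.1° = 353.6; c'Δl = 24.62; W sinα = 115.6
Slice 4: Δl = 1.5/cos24.5° = 1.648 m; N'_4 = 163·cos24.5° = 148.3; c'Δl = 12.86; W sinα = 67.6
Slice 5: Δl = 2.8/cos30.9° = 3.263 m; N'_5 = 250·cos30.9° = 214.5; c'Δl = 25.45; W sinα = 128.4
Slice 6: Δl = 2.5/cos39.5° = 3.240 m; N'_6 = 143·cos39.5° = 110.3; c'Δl = 25.27; W sinα = 91.0
Slice 7: Δl = 2.0/cos47.7° = 2.972 m; N'_7 = 41·cos47.7° = 27.6; c'Δl = 23.18; W sinα = 30.3
Σc'Δl = 159.3 kN/m; ΣN' = 1331.9 kN/m; ΣW sinα = 498.4 kN/m
Resisting = 159.3 + 1331.9·tan32.6° = 159.3 + 851.8 = 1011.1 kN/m
FS = 1011.1 / 498.4 = 2.029

FS = 2.03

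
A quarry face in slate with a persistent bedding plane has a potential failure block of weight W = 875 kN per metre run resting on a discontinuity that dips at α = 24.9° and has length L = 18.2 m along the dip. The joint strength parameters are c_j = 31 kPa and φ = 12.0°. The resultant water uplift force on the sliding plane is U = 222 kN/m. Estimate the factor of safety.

FS = 1.86

Resolving the block weight along and normal to the plane and applying the Mohr–Coulomb strength on the joint:
N' = W cosα − U = 875·cos24.9° − 222 = 571.7 kN/m
Driving force T = W sinα = 875·sin24.9° = 368.4 kN/m
Resisting force R = c_j·L + N'·tanφ = 31·18.2 + 571.7·tan12.0° = 564.2 + 121.5 = 685.7 kN/m
FS = R / T = 685.7 / 368.4 = 1.861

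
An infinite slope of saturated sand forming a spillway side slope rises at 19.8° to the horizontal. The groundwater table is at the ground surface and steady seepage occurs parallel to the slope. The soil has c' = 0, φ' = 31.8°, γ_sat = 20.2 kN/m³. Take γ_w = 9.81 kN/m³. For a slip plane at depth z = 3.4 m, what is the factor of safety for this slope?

With seepage parallel to the slope and the water table at the surface, the effective normal stress on the slip plane uses the buoyant unit weight γ' = γ_sat − γ_w while the driving shear stress uses γ_sat:
FS = [c' + γ' z cos²β tanφ'] / [γ_sat z sinβ cosβ]
(For c' = 0 this reduces to FS = (γ'/γ_sat)·tanφ'/tanβ.)
γ' = 20.2 − 9.81 = 10.39 kN/m³
Numerator = 0.0 + 10.39·3.4·cos²19.8°·tan31.8° = 0.0 + 10.39·3.4·0.8853·0.6200 = 19.390 kPa
Denominator = 20.2·3.4·sin19.8°·cos19.8° = 20.2·3.4·0.3387·0.9409 = 21.889 kPa
FS = 19.390 / 21.889 = 0.886

FS = 0.89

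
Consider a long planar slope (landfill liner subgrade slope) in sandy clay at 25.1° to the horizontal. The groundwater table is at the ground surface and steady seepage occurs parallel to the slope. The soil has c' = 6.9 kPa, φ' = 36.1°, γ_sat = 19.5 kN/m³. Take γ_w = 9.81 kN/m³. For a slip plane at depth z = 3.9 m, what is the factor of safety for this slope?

FS = 1.01

With seepage parallel to the slope and the water table at the surface, the effective normal stress on the slip plane uses the buoyant unit weight γ' = γ_sat − γ_w while the driving shear stress uses γ_sat:
FS = [c' + γ' z cos²β tanφ'] / [γ_sat z sinβ cosβ]
γ' = 19.5 − 9.81 = 9.69 kN/m³
Numerator = 6.9 + 9.69·3.9·cos²25.1°·tan36.1° = 6.9 + 9.69·3.9·0.8201·0.7292 = 29.499 kPa
Denominator = 19.5·3.9·sin25.1°·cos25.1° = 19.5·3.9·0.4242·0.9056 = 29.214 kPa
FS = 29.499 / 29.214 = 1.010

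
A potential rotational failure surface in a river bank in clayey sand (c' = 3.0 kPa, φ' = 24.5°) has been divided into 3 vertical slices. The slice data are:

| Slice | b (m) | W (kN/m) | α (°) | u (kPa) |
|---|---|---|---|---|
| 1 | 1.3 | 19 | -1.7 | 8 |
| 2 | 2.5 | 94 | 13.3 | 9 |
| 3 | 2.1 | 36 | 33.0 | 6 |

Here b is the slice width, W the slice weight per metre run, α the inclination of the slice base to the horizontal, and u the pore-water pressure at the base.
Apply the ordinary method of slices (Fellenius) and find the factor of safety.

FS = 1.50

Ordinary method of slices: FS = Σ[c'·Δl_i + (W_i cosα_i − u_i·Δl_i)·tanφ'] / Σ W_i sinα_i, with Δl_i = b_i / cosα_i.
Slice 1: Δl = 1.3/cos(-1.7°) = 1.301 m; N'_1 = 19·cos(-1.7°) − 8·1.301 = 8.6; c'Δl = 3.90; W sinα = -0.6
Slice 2: Δl = 2.5/cos13.3° = 2.569 m; N'_2 = 94·cos13.3° − 9·2.569 = 68.4; c'Δl = 7.71; W sinα = 21.6
Slice 3: Δl = 2.1/cos33.0° = 2.504 m; N'_3 = 36·cos33.0° − 6·2.504 = 15.2; c'Δl = 7.51; W sinα = 19.6
Σc'Δl = 19.1 kN/m; ΣN' = 92.1 kN/m; ΣW sinα = 40.7 kN/m
Resisting = 19.1 + 92.1·tan24.5° = 19.1 + 42.0 = 61.1 kN/m
FS = 61.1 / 40.7 = 1.502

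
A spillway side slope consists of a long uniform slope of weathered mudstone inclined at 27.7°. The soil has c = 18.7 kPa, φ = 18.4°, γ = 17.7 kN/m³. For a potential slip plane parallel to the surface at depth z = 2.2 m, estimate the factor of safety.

For an infinite slope with a slip plane parallel to the surface (no pore pressure): FS = [c + γz cos²β tanφ] / [γz sinβ cosβ].
γz = 17.7·2.2 = 38.94 kN/m²
Numerator = 18.7 + 38.94·cos²27.7°·tan18.4° = 18.7 + 38.94·0.7839·0.3327 = 28.855 kPa
Denominator = 38.94·sin27.7°·cos27.7° = 38.94·0.4648·0.8854 = 16.026 kPa
FS = 28.855 / 16.026 = 1.800

FS = 1.80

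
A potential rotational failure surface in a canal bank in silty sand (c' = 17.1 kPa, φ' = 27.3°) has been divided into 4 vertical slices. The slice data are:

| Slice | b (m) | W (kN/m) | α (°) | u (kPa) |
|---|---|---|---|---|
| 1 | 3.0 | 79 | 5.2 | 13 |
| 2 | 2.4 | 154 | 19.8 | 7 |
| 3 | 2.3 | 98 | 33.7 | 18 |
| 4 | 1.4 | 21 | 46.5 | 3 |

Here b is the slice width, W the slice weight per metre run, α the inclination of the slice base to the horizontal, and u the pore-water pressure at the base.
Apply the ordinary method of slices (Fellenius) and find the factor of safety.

FS = 2.20

Ordinary method of slices: FS = Σ[c'·Δl_i + (W_i cosα_i − u_i·Δl_i)·tanφ'] / Σ W_i sinα_i, with Δl_i = b_i / cosα_i.
Slice 1: Δl = 3.0/cos5.2° = 3.012 m; N'_1 = 79·cos5.2° − 13·3.012 = 39.5; c'Δl = 51.51; W sinα = 7.2
Slice 2: Δl = 2.4/cos19.8° = 2.551 m; N'_2 = 154·cos19.8° − 7·2.551 = 127.0; c'Δl = 43.62; W sinα = 52.2
Slice 3: Δl = 2.3/cos33.7° = 2.765 m; N'_3 = 98·cos33.7° − 18·2.765 = 31.8; c'Δl = 47.27; W sinα = 54.4
Slice 4: Δl = 1.4/cos46.5° = 2.034 m; N'_4 = 21·cos46.5° − 3·2.034 = 8.4; c'Δl = 34.78; W sinα = 15.2
Σc'Δl = 177.2 kN/m; ΣN' = 206.7 kN/m; ΣW sinα = 128.9 kN/m
Resisting = 177.2 + 206.7·tan27.3° = 177.2 + 106.7 = 283.9 kN/m
FS = 283.9 / 128.9 = 2.202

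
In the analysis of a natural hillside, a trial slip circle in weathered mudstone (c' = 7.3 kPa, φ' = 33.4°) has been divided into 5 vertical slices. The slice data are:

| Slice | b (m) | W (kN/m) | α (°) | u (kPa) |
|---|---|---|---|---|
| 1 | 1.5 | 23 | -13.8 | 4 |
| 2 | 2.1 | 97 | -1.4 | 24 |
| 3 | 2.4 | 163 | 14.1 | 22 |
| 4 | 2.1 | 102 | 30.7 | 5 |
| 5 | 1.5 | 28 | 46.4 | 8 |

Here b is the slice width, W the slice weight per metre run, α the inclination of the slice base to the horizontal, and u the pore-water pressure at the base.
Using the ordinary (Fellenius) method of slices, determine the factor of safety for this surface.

FS = 2.29

Ordinary method of slices: FS = Σ[c'·Δl_i + (W_i cosα_i − u_i·Δl_i)·tanφ'] / Σ W_i sinα_i, with Δl_i = b_i / cosα_i.
Slice 1: Δl = 1.5/cos(-13.8°) = 1.545 m; N'_1 = 23·cos(-13.8°) − 4·1.545 = 16.2; c'Δl = 11.28; W sinα = -5.5
Slice 2: Δl = 2.1/cos(-1.4°) = 2.101 m; N'_2 = 97·cos(-1.4°) − 24·2.101 = 46.6; c'Δl = 15.33; W sinα = -2.4
Slice 3: Δl = 2.4/cos14.1° = 2.475 m; N'_3 = 163·cos14.1° − 22·2.475 = 103.6; c'Δl = 18.06; W sinα = 39.7
Slice 4: Δl = 2.1/cos30.7° = 2.442 m; N'_4 = 102·cos30.7° − 5·2.442 = 75.5; c'Δl = 17.83; W sinα = 52.1
Slice 5: Δl = 1.5/cos46.4° = 2.175 m; N'_5 = 28·cos46.4° − 8·2.175 = 1.9; c'Δl = 15.88; W sinα = 20.3
Σc'Δl = 78.4 kN/m; ΣN' = 243.8 kN/m; ΣW sinα = 104.2 kN/m
Resisting = 78.4 + 243.8·tan33.4° = 78.4 + 160.7 = 239.1 kN/m
FS = 239.1 / 104.2 = 2.295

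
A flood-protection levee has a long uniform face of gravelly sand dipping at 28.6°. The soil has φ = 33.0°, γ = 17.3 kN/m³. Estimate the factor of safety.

For a dry cohesionless infinite slope the factor of safety is FS = tanφ / tanβ.
FS = tan33.0° / tan28.6° = 0.6494 / 0.5452 = 1.191

FS = 1.19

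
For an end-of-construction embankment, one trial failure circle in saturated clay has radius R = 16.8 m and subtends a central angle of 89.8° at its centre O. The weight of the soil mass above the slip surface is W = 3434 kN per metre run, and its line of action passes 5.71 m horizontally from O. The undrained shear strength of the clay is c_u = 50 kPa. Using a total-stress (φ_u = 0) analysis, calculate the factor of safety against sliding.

FS = 1.13

Taking moments about the centre O, the resisting moment is provided by the undrained shear strength acting along the arc:
Arc length L_a = R·θ = 16.8·(89.8°·π/180) = 16.8·1.5673 = 26.33 m
M_R = c_u·L_a·R = 50·26.33·16.8 = 22117.8 kN·m/m
M_D = W·d = 3434·5.71 = 19608.1 kN·m/m
FS = M_R / M_D = 22117.8 / 19608.1 = 1.128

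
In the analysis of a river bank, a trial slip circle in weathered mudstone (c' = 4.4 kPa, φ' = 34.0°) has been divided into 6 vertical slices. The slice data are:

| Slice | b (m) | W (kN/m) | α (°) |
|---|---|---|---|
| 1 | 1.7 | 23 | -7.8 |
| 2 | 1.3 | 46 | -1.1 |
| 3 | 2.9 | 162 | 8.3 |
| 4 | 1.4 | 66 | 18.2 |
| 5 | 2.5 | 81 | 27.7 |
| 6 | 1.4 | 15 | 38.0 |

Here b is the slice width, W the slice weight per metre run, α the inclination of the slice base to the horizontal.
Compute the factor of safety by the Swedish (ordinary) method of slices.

FS = 3.52

Ordinary method of slices: FS = Σ[c'·Δl_i + (W_i cosα_i)·tanφ'] / Σ W_i sinα_i, with Δl_i = b_i / cosα_i.
Slice 1: Δl = 1.7/cos(-7.8°) = 1.716 m; N'_1 = 23·cos(-7.8°) = 22.8; c'Δl = 7.55; W sinα = -3.1
Slice 2: Δl = 1.3/cos(-1.1°) = 1.300 m; N'_2 = 46·cos(-1.1°) = 46.0; c'Δl = 5.72; W sinα = -0.9
Slice 3: Δl = 2.9/cos8.3° = 2.931 m; N'_3 = 162·cos8.3° = 160.3; c'Δl = 12.90; W sinα = 23.4
Slice 4: Δl = 1.4/cos18.2° = 1.474 m; N'_4 = 66·cos18.2° = 62.7; c'Δl = 6.48; W sinα = 20.6
Slice 5: Δl = 2.5/cos27.7° = 2.824 m; N'_5 = 81·cos27.7° = 71.7; c'Δl = 12.42; W sinα = 37.7
Slice 6: Δl = 1.4/cos38.0° = 1.777 m; N'_6 = 15·cos38.0° = 11.8; c'Δl = 7.82; W sinα = 9.2
Σc'Δl = 52.9 kN/m; ΣN' = 375.3 kN/m; ΣW sinα = 86.9 kN/m
Resisting = 52.9 + 375.3·tan34.0° = 52.9 + 253.2 = 306.0 kN/m
FS = 306.0 / 86.9 = 3.523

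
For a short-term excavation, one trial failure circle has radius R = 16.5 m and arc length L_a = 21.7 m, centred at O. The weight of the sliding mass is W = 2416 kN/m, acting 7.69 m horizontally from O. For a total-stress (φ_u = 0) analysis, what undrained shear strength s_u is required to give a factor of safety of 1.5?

FS = s_u·L_a·R / (W·d), so s_u = FS·W·d / (L_a·R).
s_u = 1.5·2416·7.69 / (21.70·16.5) = 27868.6 / 358.05 = 77.83 kPa

s_u = 77.8 kPa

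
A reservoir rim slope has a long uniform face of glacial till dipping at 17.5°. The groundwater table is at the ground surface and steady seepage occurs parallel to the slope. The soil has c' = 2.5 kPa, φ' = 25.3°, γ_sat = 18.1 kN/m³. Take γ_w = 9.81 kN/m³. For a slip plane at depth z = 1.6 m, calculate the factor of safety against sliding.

FS = 0.99

With seepage parallel to the slope and the water table at the surface, the effective normal stress on the slip plane uses the buoyant unit weight γ' = γ_sat − γ_w while the driving shear stress uses γ_sat:
FS = [c' + γ' z cos²β tanφ'] / [γ_sat z sinβ cosβ]
γ' = 18.1 − 9.81 = 8.29 kN/m³
Numerator = 2.5 + 8.29·1.6·cos²17.5°·tan25.3° = 2.5 + 8.29·1.6·0.9096·0.4727 = 8.203 kPa
Denominator = 18.1·1.6·sin17.5°·cos17.5° = 18.1·1.6·0.3007·0.9537 = 8.305 kPa
FS = 8.203 / 8.305 = 0.988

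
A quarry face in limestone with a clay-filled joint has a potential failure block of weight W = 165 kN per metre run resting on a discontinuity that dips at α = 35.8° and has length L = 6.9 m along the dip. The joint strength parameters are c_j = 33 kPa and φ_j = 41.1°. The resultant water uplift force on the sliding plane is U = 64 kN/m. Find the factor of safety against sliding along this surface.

Resolving the block weight along and normal to the plane and applying the Mohr–Coulomb strength on the joint:
N' = W cosα − U = 165·cos35.8° − 64 = 69.8 kN/m
Driving force T = W sinα = 165·sin35.8° = 96.5 kN/m
Resisting force R = c_j·L + N'·tanφ_j = 33·6.9 + 69.8·tan41.1° = 227.7 + 60.9 = 288.6 kN/m
FS = R / T = 288.6 / 96.5 = 2.990

FS = 2.99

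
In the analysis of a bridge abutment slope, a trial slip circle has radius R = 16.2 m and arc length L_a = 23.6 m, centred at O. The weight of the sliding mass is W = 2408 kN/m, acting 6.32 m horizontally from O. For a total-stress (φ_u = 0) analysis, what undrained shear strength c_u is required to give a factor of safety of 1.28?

FS = c_u·L_a·R / (W·d), so c_u = FS·W·d / (L_a·R).
c_u = 1.28·2408·6.32 / (23.60·16.2) = 19479.8 / 382.32 = 50.95 kPa

c_u = 51.0 kPa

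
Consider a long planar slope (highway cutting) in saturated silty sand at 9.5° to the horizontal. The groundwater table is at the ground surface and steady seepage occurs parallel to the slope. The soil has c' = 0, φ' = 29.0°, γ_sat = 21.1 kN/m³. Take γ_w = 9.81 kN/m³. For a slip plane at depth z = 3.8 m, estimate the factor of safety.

FS = 1.77

With seepage parallel to the slope and the water table at the surface, the effective normal stress on the slip plane uses the buoyant unit weight γ' = γ_sat − γ_w while the driving shear stress uses γ_sat:
FS = [c' + γ' z cos²β tanφ'] / [γ_sat z sinβ cosβ]
(For c' = 0 this reduces to FS = (γ'/γ_sat)·tanφ'/tanβ.)
γ' = 21.1 − 9.81 = 11.29 kN/m³
Numerator = 0.0 + 11.29·3.8·cos²9.5°·tan29.0° = 0.0 + 11.29·3.8·0.9728·0.5543 = 23.133 kPa
Denominator = 21.1·3.8·sin9.5°·cos9.5° = 21.1·3.8·0.1650·0.9863 = 13.052 kPa
FS = 23.133 / 13.052 = 1.772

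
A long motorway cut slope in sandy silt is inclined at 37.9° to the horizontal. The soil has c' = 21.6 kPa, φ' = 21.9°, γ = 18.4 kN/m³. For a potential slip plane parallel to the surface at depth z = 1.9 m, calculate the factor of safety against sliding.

FS = 1.79

For an infinite slope with a slip plane parallel to the surface (no pore pressure): FS = [c' + γz cos²β tanφ'] / [γz sinβ cosβ].
γz = 18.4·1.9 = 34.96 kN/m²
Numerator = 21.6 + 34.96·cos²37.9°·tan21.9° = 21.6 + 34.96·0.6227·0.4020 = 30.351 kPa
Denominator = 34.96·sin37.9°·cos37.9° = 34.96·0.6143·0.7891 = 16.946 kPa
FS = 30.351 / 16.946 = 1.791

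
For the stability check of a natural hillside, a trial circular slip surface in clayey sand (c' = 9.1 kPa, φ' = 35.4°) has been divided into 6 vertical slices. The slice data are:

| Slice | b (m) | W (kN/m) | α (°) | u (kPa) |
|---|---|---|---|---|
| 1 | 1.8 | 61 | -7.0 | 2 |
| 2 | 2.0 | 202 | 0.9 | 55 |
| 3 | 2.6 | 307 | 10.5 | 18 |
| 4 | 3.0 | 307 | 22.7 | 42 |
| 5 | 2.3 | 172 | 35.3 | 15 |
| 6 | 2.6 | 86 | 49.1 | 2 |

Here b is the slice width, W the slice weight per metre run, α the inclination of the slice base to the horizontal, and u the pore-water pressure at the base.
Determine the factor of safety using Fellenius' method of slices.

Ordinary method of slices: FS = Σ[c'·Δl_i + (W_i cosα_i − u_i·Δl_i)·tanφ'] / Σ W_i sinα_i, with Δl_i = b_i / cosα_i.
Slice 1: Δl = 1.8/cos(-7.0°) = 1.814 m; N'_1 = 61·cos(-7.0°) − 2·1.814 = 56.9; c'Δl = 16.50; W sinα = -7.4
Slice 2: Δl = 2.0/cos0.9° = 2.000 m; N'_2 = 202·cos0.9° − 55·2.000 = 92.0; c'Δl = 18.20; W sinα = 3.2
Slice 3: Δl = 2.6/cos10.5° = 2.644 m; N'_3 = 307·cos10.5° − 18·2.644 = 254.3; c'Δl = 24.06; W sinα = 55.9
Slice 4: Δl = 3.0/cos22.7° = 3.252 m; N'_4 = 307·cos22.7° − 42·3.252 = 146.6; c'Δl = 29.59; W sinα = 118.5
Slice 5: Δl = 2.3/cos35.3° = 2.818 m; N'_5 = 172·cos35.3° − 15·2.818 = 98.1; c'Δl = 25.65; W sinα = 99.4
Slice 6: Δl = 2.6/cos49.1° = 3.971 m; N'_6 = 86·cos49.1° − 2·3.971 = 48.4; c'Δl = 36.14; W sinα = 65.0
Σc'Δl = 150.1 kN/m; ΣN' = 696.3 kN/m; ΣW sinα = 334.6 kN/m
Resisting = 150.1 + 696.3·tan35.4° = 150.1 + 494.8 = 644.9 kN/m
FS = 644.9 / 334.6 = 1.928

FS = 1.93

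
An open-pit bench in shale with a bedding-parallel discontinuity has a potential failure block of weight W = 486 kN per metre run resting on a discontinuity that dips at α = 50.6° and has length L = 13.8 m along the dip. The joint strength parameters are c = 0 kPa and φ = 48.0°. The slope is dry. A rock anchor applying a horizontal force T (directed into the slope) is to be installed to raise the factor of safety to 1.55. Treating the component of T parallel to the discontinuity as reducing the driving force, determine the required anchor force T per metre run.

T = 130 kN/m

Resolving forces along and normal to the sliding plane, with the horizontal anchor force T adding T·sinα to the effective normal force and T·cosα acting up the plane against the driving force:
FS = [cL + (W cosα + T sinα) tanφ] / [W sinα − T cosα]
Without the anchor: N' = 308.5 kN/m, driving T_d = 375.5 kN/m, resisting R = 0·13.8 + 308.5·tan48.0° = 342.6 kN/m, FS = 0.91.
Setting FS = 1.55 and solving for T:
1.55·(375.5 − T cos50.6°) = 342.6 + T sin50.6°·tan48.0°
T·(sin50.6°·tan48.0° + 1.55·cos50.6°) = 1.55·375.5 − 342.6
T·(0.7727·1.1106 + 1.55·0.6347) = 582.1 − 342.6 = 239.5
T·1.8420 = 239.5
T = 130.0 kN/m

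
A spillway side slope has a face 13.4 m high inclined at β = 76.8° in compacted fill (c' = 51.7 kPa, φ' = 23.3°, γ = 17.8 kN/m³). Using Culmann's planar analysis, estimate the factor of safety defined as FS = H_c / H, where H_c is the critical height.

H_c = (4c'/γ) · sinβ cosφ' / [1 − cos(β − φ')]
    = (4·51.7/17.8) · sin76.8°·cos23.3° / [1 − cos53.5°]
    = 11.618 · 0.8942 / 0.4052 = 25.64 m
FS = H_c / H = 25.64 / 13.4 = 1.913

FS = 1.91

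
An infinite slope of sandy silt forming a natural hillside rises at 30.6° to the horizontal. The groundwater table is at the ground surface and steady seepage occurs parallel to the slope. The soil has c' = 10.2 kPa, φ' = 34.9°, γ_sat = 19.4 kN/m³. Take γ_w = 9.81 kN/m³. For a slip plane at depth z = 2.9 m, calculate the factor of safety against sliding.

FS = 1.00

With seepage parallel to the slope and the water table at the surface, the effective normal stress on the slip plane uses the buoyant unit weight γ' = γ_sat − γ_w while the driving shear stress uses γ_sat:
FS = [c' + γ' z cos²β tanφ'] / [γ_sat z sinβ cosβ]
γ' = 19.4 − 9.81 = 9.59 kN/m³
Numerator = 10.2 + 9.59·2.9·cos²30.6°·tan34.9° = 10.2 + 9.59·2.9·0.7409·0.6976 = 24.574 kPa
Denominator = 19.4·2.9·sin30.6°·cos30.6° = 19.4·2.9·0.5090·0.8607 = 24.651 kPa
FS = 24.574 / 24.651 = 0.997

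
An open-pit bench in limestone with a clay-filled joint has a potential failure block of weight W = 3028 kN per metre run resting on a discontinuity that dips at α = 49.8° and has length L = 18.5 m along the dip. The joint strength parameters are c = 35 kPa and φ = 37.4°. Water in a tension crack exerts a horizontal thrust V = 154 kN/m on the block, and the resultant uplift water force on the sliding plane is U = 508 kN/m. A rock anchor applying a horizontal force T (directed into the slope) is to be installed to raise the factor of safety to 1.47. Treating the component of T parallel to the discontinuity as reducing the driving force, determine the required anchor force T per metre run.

T = 1228 kN/m

Resolving forces along and normal to the sliding plane, with the horizontal anchor force T adding T·sinα to the effective normal force and T·cosα acting up the plane against the driving force:
FS = [cL + (W cosα − U − V sinα + T sinα) tanφ] / [W sinα + V cosα − T cosα]
Without the anchor: N' = 1328.8 kN/m, driving T_d = 2412.2 kN/m, resisting R = 35·18.5 + 1328.8·tan37.4° = 1663.5 kN/m, FS = 0.69.
Setting FS = 1.47 and solving for T:
1.47·(2412.2 − T cos49.8°) = 1663.5 + T sin49.8°·tan37.4°
T·(sin49.8°·tan37.4° + 1.47·cos49.8°) = 1.47·2412.2 − 1663.5
T·(0.7638·0.7646 + 1.47·0.6455) = 3545.9 − 1663.5 = 1882.4
T·1.5328 = 1882.4
T = 1228.1 kN/m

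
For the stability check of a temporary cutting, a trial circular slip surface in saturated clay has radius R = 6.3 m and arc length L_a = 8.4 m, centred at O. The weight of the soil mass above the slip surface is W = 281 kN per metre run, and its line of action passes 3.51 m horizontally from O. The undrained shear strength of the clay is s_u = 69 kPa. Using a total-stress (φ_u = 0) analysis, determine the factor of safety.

FS = 3.70

Taking moments about the centre O, the resisting moment is provided by the undrained shear strength acting along the arc:
M_R = s_u·L_a·R = 69·8.40·6.3 = 3651.5 kN·m/m
M_D = W·d = 281·3.51 = 986.3 kN·m/m
FS = M_R / M_D = 3651.5 / 986.3 = 3.702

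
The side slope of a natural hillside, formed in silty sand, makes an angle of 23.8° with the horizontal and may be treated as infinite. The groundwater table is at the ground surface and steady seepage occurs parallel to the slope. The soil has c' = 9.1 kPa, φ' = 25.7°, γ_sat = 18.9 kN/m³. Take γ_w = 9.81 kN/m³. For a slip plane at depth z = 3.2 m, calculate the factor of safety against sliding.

FS = 0.93

With seepage parallel to the slope and the water table at the surface, the effective normal stress on the slip plane uses the buoyant unit weight γ' = γ_sat − γ_w while the driving shear stress uses γ_sat:
FS = [c' + γ' z cos²β tanφ'] / [γ_sat z sinβ cosβ]
γ' = 18.9 − 9.81 = 9.09 kN/m³
Numerator = 9.1 + 9.09·3.2·cos²23.8°·tan25.7° = 9.1 + 9.09·3.2·0.8372·0.4813 = 20.819 kPa
Denominator = 18.9·3.2·sin23.8°·cos23.8° = 18.9·3.2·0.4035·0.9150 = 22.331 kPa
FS = 20.819 / 22.331 = 0.932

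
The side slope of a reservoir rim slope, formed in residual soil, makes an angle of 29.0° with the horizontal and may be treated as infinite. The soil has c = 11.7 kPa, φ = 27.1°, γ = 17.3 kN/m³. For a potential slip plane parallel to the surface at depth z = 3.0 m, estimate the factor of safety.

FS = 1.45

For an infinite slope with a slip plane parallel to the surface (no pore pressure): FS = [c + γz cos²β tanφ] / [γz sinβ cosβ].
γz = 17.3·3.0 = 51.90 kN/m²
Numerator = 11.7 + 51.90·cos²29.0°·tan27.1° = 11.7 + 51.90·0.7650·0.5117 = 32.016 kPa
Denominator = 51.90·sin29.0°·cos29.0° = 51.90·0.4848·0.8746 = 22.007 kPa
FS = 32.016 / 22.007 = 1.455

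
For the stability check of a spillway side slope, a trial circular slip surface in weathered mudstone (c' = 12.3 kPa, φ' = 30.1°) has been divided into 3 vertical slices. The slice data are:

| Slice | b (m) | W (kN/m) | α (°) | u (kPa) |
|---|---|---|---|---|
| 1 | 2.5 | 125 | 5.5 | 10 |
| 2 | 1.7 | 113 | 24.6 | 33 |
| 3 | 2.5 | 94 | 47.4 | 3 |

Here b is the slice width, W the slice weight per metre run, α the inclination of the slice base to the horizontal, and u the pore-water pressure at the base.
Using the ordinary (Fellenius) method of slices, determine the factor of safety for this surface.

FS = 1.65

Ordinary method of slices: FS = Σ[c'·Δl_i + (W_i cosα_i − u_i·Δl_i)·tanφ'] / Σ W_i sinα_i, with Δl_i = b_i / cosα_i.
Slice 1: Δl = 2.5/cos5.5° = 2.512 m; N'_1 = 125·cos5.5° − 10·2.512 = 99.3; c'Δl = 30.89; W sinα = 12.0
Slice 2: Δl = 1.7/cos24.6° = 1.870 m; N'_2 = 113·cos24.6° − 33·1.870 = 41.0; c'Δl = 23.00; W sinα = 47.0
Slice 3: Δl = 2.5/cos47.4° = 3.693 m; N'_3 = 94·cos47.4° − 3·3.693 = 52.5; c'Δl = 45.43; W sinα = 69.2
Σc'Δl = 99.3 kN/m; ΣN' = 192.9 kN/m; ΣW sinα = 128.2 kN/m
Resisting = 99.3 + 192.9·tan30.1° = 99.3 + 111.8 = 211.1 kN/m
FS = 211.1 / 128.2 = 1.647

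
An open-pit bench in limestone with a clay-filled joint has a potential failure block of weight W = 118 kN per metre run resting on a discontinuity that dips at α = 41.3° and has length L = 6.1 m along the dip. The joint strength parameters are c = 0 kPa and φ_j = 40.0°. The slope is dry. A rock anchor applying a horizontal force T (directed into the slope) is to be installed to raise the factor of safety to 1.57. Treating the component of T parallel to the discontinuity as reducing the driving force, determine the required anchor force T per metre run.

Resolving forces along and normal to the sliding plane, with the horizontal anchor force T adding T·sinα to the effective normal force and T·cosα acting up the plane against the driving force:
FS = [cL + (W cosα + T sinα) tanφ_j] / [W sinα − T cosα]
Without the anchor: N' = 88.6 kN/m, driving T_d = 77.9 kN/m, resisting R = 0·6.1 + 88.6·tan40.0° = 74.4 kN/m, FS = 0.96.
Setting FS = 1.57 and solving for T:
1.57·(77.9 − T cos41.3°) = 74.4 + T sin41.3°·tan40.0°
T·(sin41.3°·tan40.0° + 1.57·cos41.3°) = 1.57·77.9 − 74.4
T·(0.6600·0.8391 + 1.57·0.7513) = 122.3 − 74.4 = 47.9
T·1.7333 = 47.9
T = 27.6 kN/m

T = 28 kN/m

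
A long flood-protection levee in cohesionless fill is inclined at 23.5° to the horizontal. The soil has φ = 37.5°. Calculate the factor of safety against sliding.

For a dry cohesionless infinite slope the factor of safety is FS = tanφ / tanβ.
FS = tan37.5° / tan23.5° = 0.7673 / 0.4348 = 1.765

FS = 1.76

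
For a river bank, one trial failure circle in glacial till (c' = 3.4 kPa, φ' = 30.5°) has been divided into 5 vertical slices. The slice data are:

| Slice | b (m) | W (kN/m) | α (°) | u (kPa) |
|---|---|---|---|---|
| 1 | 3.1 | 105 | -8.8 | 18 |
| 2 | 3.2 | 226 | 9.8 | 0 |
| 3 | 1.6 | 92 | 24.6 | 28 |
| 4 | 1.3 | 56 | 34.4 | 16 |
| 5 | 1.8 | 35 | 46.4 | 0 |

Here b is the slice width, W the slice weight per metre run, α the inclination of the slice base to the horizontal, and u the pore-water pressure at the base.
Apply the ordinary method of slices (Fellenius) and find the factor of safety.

Ordinary method of slices: FS = Σ[c'·Δl_i + (W_i cosα_i − u_i·Δl_i)·tanφ'] / Σ W_i sinα_i, with Δl_i = b_i / cosα_i.
Slice 1: Δl = 3.1/cos(-8.8°) = 3.137 m; N'_1 = 105·cos(-8.8°) − 18·3.137 = 47.3; c'Δl = 10.67; W sinα = -16.1
Slice 2: Δl = 3.2/cos9.8° = 3.247 m; N'_2 = 226·cos9.8° − 0·3.247 = 222.7; c'Δl = 11.04; W sinα = 38.5
Slice 3: Δl = 1.6/cos24.6° = 1.760 m; N'_3 = 92·cos24.6° − 28·1.760 = 34.4; c'Δl = 5.98; W sinα = 38.3
Slice 4: Δl = 1.3/cos34.4° = 1.576 m; N'_4 = 56·cos34.4° − 16·1.576 = 21.0; c'Δl = 5.36; W sinα = 31.6
Slice 5: Δl = 1.8/cos46.4° = 2.610 m; N'_5 = 35·cos46.4° − 0·2.610 = 24.1; c'Δl = 8.87; W sinα = 25.3
Σc'Δl = 41.9 kN/m; ΣN' = 349.5 kN/m; ΣW sinα = 117.7 kN/m
Resisting = 41.9 + 349.5·tan30.5° = 41.9 + 205.9 = 247.8 kN/m
FS = 247.8 / 117.7 = 2.106

FS = 2.11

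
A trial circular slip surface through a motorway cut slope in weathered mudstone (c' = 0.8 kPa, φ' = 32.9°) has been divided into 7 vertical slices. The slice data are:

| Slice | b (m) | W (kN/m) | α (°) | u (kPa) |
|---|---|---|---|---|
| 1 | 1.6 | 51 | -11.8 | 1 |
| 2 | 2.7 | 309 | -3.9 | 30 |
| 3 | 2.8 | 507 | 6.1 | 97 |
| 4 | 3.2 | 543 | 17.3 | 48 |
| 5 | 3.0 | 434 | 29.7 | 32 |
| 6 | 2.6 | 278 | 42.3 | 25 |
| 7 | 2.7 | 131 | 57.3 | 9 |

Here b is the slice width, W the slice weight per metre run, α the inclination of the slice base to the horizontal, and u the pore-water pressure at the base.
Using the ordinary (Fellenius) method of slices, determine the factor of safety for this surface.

FS = 1.21

Ordinary method of slices: FS = Σ[c'·Δl_i + (W_i cosα_i − u_i·Δl_i)·tanφ'] / Σ W_i sinα_i, with Δl_i = b_i / cosα_i.
Slice 1: Δl = 1.6/cos(-11.8°) = 1.635 m; N'_1 = 51·cos(-11.8°) − 1·1.635 = 48.3; c'Δl = 1.31; W sinα = -10.4
Slice 2: Δl = 2.7/cos(-3.9°) = 2.706 m; N'_2 = 309·cos(-3.9°) − 30·2.706 = 227.1; c'Δl = 2.17; W sinα = -21.0
Slice 3: Δl = 2.8/cos6.1° = 2.816 m; N'_3 = 507·cos6.1° − 97·2.816 = 231.0; c'Δl = 2.25; W sinα = 53.9
Slice 4: Δl = 3.2/cos17.3° = 3.352 m; N'_4 = 543·cos17.3° − 48·3.352 = 357.6; c'Δl = 2.68; W sinα = 161.5
Slice 5: Δl = 3.0/cos29.7° = 3.454 m; N'_5 = 434·cos29.7° − 32·3.454 = 266.5; c'Δl = 2.76; W sinα = 215.0
Slice 6: Δl = 2.6/cos42.3° = 3.515 m; N'_6 = 278·cos42.3° − 25·3.515 = 117.7; c'Δl = 2.81; W sinα = 187.1
Slice 7: Δl = 2.7/cos57.3° = 4.998 m; N'_7 = 131·cos57.3° − 9·4.998 = 25.8; c'Δl = 4.00; W sinα = 110.2
Σc'Δl = 18.0 kN/m; ΣN' = 1273.9 kN/m; ΣW sinα = 696.3 kN/m
Resisting = 18.0 + 1273.9·tan32.9° = 18.0 + 824.1 = 842.1 kN/m
FS = 842.1 / 696.3 = 1.209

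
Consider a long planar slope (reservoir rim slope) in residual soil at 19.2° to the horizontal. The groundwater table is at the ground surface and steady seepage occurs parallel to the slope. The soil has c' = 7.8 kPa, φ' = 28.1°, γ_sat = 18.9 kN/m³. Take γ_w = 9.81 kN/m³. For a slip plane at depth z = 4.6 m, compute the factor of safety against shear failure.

With seepage parallel to the slope and the water table at the surface, the effective normal stress on the slip plane uses the buoyant unit weight γ' = γ_sat − γ_w while the driving shear stress uses γ_sat:
FS = [c' + γ' z cos²β tanφ'] / [γ_sat z sinβ cosβ]
γ' = 18.9 − 9.81 = 9.09 kN/m³
Numerator = 7.8 + 9.09·4.6·cos²19.2°·tan28.1° = 7.8 + 9.09·4.6·0.8918·0.5340 = 27.712 kPa
Denominator = 18.9·4.6·sin19.2°·cos19.2° = 18.9·4.6·0.3289·0.9444 = 27.001 kPa
FS = 27.712 / 27.001 = 1.026

FS = 1.03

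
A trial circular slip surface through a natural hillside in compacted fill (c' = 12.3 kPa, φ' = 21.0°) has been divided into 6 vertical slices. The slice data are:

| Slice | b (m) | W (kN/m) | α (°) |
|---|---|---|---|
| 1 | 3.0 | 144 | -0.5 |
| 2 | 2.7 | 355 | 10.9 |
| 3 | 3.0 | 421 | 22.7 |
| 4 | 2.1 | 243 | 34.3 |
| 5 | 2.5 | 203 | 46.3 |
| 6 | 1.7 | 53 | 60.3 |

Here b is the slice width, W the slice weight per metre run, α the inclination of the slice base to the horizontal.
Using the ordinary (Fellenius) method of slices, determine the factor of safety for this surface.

Ordinary method of slices: FS = Σ[c'·Δl_i + (W_i cosα_i)·tanφ'] / Σ W_i sinα_i, with Δl_i = b_i / cosα_i.
Slice 1: Δl = 3.0/cos(-0.5°) = 3.000 m; N'_1 = 144·cos(-0.5°) = 144.0; c'Δl = 36.90; W sinα = -1.3
Slice 2: Δl = 2.7/cos10.9° = 2.750 m; N'_2 = 355·cos10.9° = 348.6; c'Δl = 33.82; W sinα = 67.1
Slice 3: Δl = 3.0/cos22.7° = 3.252 m; N'_3 = 421·cos22.7° = 388.4; c'Δl = 40.00; W sinα = 162.5
Slice 4: Δl = 2.1/cos34.3° = 2.542 m; N'_4 = 243·cos34.3° = 200.7; c'Δl = 31.27; W sinα = 136.9
Slice 5: Δl = 2.5/cos46.3° = 3.619 m; N'_5 = 203·cos46.3° = 140.2; c'Δl = 44.51; W sinα = 146.8
Slice 6: Δl = 1.7/cos60.3° = 3.431 m; N'_6 = 53·cos60.3° = 26.3; c'Δl = 42.20; W sinα = 46.0
Σc'Δl = 228.7 kN/m; ΣN' = 1248.2 kN/m; ΣW sinα = 558.1 kN/m
Resisting = 228.7 + 1248.2·tan21.0° = 228.7 + 479.2 = 707.8 kN/m
FS = 707.8 / 558.1 = 1.268

FS = 1.27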